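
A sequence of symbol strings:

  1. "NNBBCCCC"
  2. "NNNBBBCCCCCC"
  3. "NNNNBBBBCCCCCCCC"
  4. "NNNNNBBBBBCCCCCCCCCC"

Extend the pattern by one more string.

NNNNNNBBBBBBCCCCCCCCCCCC

The n-th term is n N's then n B's then 2n C's, where the shown terms are n = 2, 3, 4, 5.
Setting n = 6 gives 6, 6, 12 characters in each block.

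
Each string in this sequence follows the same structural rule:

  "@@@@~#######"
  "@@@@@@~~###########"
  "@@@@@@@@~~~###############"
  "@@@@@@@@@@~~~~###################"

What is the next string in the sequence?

Term n consists of 2n+2 @'s, followed by n ~'s, followed by 4n+3 #'s (n = 1, 2, …).
Setting n = 5 gives 12, 5, 23 characters in each block.

@@@@@@@@@@@@~~~~~#######################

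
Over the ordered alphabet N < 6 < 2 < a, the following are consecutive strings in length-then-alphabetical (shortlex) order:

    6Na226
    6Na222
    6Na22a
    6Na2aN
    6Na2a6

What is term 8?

6NaaNN

Advancing 3 positions from 6Na2a6 through 6Na2a6 → 6Na2a2 → 6Na2aa reaches term 8.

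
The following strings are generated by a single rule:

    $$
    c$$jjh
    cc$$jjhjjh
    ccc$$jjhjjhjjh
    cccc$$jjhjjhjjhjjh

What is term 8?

Every step adds c to the front and jjh to the end of the previous string.
From cccc$$jjhjjhjjhjjh, 3 further steps: cccc$$jjhjjhjjhjjh → ccccc$$jjhjjhjjhjjhjjh → cccccc$$jjhjjhjjhjjhjjhjjh → (answer).

ccccccc$$jjhjjhjjhjjhjjhjjhjjh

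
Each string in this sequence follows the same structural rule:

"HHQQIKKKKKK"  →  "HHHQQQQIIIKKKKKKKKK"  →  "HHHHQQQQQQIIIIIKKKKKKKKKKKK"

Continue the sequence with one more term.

HHHHHQQQQQQQQIIIIIIIKKKKKKKKKKKKKKK

Reading off run lengths: H runs 2, 3, 4; Q runs 2, 4, 6; I runs 1, 3, 5; K runs 6, 9, 12 — each is linear in n (n = 1, 2, …).
For the next term, n = 4, so the run lengths are 5, 8, 7, 15.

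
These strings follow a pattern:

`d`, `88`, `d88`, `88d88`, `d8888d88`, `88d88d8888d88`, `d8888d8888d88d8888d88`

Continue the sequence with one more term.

From term 3 onward, concatenate the second-to-last term with the last: d·88 = d88, 88·d88 = 88d88, …
So term 8 is 88d88d8888d88·d8888d8888d88d8888d88.

88d88d8888d88d8888d8888d88d8888d88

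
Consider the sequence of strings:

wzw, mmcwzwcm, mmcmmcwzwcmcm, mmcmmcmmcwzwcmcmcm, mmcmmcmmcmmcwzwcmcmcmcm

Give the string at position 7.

Each term wraps the previous one in mmc on the left and cm on the right.
From mmcmmcmmcmmcwzwcmcmcmcm, 2 further steps: mmcmmcmmcmmcwzwcmcmcmcm → mmcmmcmmcmmcmmcwzwcmcmcmcmcm → (answer).

mmcmmcmmcmmcmmcmmcwzwcmcmcmcmcmcm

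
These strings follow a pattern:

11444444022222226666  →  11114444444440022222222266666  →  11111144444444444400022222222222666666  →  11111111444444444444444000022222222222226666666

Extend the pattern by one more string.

Term n consists of 2n-2 1's, followed by 3n 4's, followed by n-1 0's, followed by 2n+3 2's, followed by n+2 6's, where the shown terms are n = 2, 3, 4, 5.
At n = 6 the blocks have lengths 10, 18, 5, 15, 8.

11111111114444444444444444440000022222222222222266666666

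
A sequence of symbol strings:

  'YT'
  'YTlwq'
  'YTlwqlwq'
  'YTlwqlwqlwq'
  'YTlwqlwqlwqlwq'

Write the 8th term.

The strings grow by a fixed suffix lwq each time.
From YTlwqlwqlwqlwq, 3 further steps: YTlwqlwqlwqlwq → YTlwqlwqlwqlwqlwq → YTlwqlwqlwqlwqlwqlwq → (answer).

YTlwqlwqlwqlwqlwqlwqlwq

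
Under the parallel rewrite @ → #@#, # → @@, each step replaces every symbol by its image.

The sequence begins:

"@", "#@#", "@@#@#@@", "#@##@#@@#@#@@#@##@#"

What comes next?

Rewriting the 19 symbols of #@##@#@@#@#@@#@##@# one by one yields @@ #@# @@ @@ #@# @@ #@# #@# @@ #@# @@ #@# #@# @@ #@# @@ @@ #@# @@; concatenated:

@@#@#@@@@#@#@@#@##@#@@#@#@@#@##@#@@#@#@@@@#@#@@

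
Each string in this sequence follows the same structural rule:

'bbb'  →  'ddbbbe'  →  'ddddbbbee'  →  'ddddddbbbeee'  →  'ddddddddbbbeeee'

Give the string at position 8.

ddddddddddddddbbbeeeeeee

Every step adds dd to the front and e to the end of the previous string.
From ddddddddbbbeeee, 3 further steps: ddddddddbbbeeee → ddddddddddbbbeeeee → ddddddddddddbbbeeeeee → (answer).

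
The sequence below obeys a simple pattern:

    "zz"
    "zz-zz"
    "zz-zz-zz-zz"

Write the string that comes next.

Each string is two copies of the previous one joined by '-'.
Doubling zz-zz-zz-zz with '-' between the halves:

zz-zz-zz-zz-zz-zz-zz-zz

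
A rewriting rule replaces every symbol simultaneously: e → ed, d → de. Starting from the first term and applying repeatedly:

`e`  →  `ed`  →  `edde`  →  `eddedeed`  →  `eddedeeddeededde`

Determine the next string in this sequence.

Applying the rule to each of the 16 symbols of eddedeeddeededde gives the pieces ed de de ed de ed ed de de ed ed de ed de de ed, which concatenate to the answer.

eddedeeddeededdedeededdeeddedeed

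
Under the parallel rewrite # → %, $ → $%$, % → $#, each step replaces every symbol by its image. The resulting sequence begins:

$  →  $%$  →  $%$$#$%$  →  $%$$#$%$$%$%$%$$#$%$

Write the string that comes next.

Rewriting the 20 symbols of $%$$#$%$$%$%$%$$#$%$ one by one yields $%$ $# $%$ $%$ % $%$ $# $%$ $%$ $# $%$ $# $%$ $# $%$ $%$ % $%$ $# $%$; concatenated:

$%$$#$%$$%$%$%$$#$%$$%$$#$%$$#$%$$#$%$$%$%$%$$#$%$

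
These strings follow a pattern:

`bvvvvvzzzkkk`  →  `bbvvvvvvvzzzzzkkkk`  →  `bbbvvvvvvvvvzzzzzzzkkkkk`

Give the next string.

bbbbvvvvvvvvvvvzzzzzzzzzkkkkkk

Reading off run lengths: b runs 1, 2, 3; v runs 5, 7, 9; z runs 3, 5, 7; k runs 3, 4, 5 — each is linear in n, where the shown terms are n = 2, 3, 4.
For the next term, n = 5, so the run lengths are 4, 11, 9, 6.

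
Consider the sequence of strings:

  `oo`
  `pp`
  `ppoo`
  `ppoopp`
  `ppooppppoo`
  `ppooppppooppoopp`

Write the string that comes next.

ppooppppooppooppppooppppoo

This is a Fibonacci-style word recurrence s(k) = s(k−1)·s(k−2): e.g. pp·oo = ppoo.
So term 7 is ppooppppooppoopp·ppooppppoo.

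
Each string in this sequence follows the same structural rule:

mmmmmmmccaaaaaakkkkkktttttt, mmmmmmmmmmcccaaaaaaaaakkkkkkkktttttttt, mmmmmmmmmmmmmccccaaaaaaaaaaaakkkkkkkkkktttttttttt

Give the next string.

mmmmmmmmmmmmmmmmcccccaaaaaaaaaaaaaaakkkkkkkkkkkktttttttttttt

Each string has the form m^{3n+1} c^{n} a^{3n} k^{2n+2} t^{2n+2}, where the shown terms are n = 2, 3, 4.
At n = 5 the blocks have lengths 16, 5, 15, 12, 12.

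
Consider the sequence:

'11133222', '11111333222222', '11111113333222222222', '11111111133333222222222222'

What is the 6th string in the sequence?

Term n consists of 2n+1 1's, followed by n+1 3's, followed by 3n 2's (n = 1, 2, …).
Setting n = 6 gives 13, 7, 18 characters in each block.

11111111111113333333222222222222222222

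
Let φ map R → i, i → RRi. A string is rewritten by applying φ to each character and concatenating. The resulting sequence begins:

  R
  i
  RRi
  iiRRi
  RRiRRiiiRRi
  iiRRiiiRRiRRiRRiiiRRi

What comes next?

RRiRRiiiRRiRRiRRiiiRRiiiRRiiiRRiRRiRRiiiRRi

Replace each of the 21 characters of iiRRiiiRRiRRiRRiiiRRi in place — RRi RRi i i RRi RRi RRi i i RRi i i RRi i i RRi RRi RRi i i RRi — and concatenate.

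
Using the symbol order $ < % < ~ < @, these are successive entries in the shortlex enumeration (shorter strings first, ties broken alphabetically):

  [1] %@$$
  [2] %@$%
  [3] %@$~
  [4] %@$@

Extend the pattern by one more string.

%@%$

The successor of %@$@ increments the rightmost position that isn't already @ and resets every position after it to $.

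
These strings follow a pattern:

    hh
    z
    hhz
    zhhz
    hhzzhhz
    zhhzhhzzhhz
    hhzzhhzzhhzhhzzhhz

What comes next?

zhhzhhzzhhzhhzzhhzzhhzhhzzhhz

From term 3 onward, concatenate the second-to-last term with the last: hh·z = hhz, z·hhz = zhhz, …
The next term joins zhhzhhzzhhz and hhzzhhzzhhzhhzzhhz.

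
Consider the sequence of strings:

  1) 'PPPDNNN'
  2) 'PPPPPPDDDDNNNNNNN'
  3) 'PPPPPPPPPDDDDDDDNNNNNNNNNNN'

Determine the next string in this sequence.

Each string has the form P^{3n} D^{3n-2} N^{4n-1} (n = 1, 2, …).
Setting n = 4 gives 12, 10, 15 characters in each block.

PPPPPPPPPPPPDDDDDDDDDDNNNNNNNNNNNNNNN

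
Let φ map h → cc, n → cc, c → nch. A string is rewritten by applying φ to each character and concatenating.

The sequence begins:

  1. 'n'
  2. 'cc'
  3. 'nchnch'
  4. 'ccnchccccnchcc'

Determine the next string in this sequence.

nchnchccnchccnchnchnchnchccnchccnchnch

Applying the rule to each of the 14 symbols of ccnchccccnchcc gives the pieces nch nch cc nch cc nch nch nch nch cc nch cc nch nch, which concatenate to the answer.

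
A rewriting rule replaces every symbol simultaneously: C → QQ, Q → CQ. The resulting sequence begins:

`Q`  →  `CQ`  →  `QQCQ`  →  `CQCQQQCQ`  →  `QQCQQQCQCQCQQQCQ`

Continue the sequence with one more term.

Applying the rule to each of the 16 symbols of QQCQQQCQCQCQQQCQ gives the pieces CQ CQ QQ CQ CQ CQ QQ CQ QQ CQ QQ CQ CQ CQ QQ CQ, which concatenate to the answer.

CQCQQQCQCQCQQQCQQQCQQQCQCQCQQQCQ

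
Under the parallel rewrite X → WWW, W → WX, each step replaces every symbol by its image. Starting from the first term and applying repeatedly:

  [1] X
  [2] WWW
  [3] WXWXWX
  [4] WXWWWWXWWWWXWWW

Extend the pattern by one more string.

WXWWWWXWXWXWXWWWWXWXWXWXWWWWXWXWX

Replace each of the 15 characters of WXWWWWXWWWWXWWW in place — WX WWW WX WX WX WX WWW WX WX WX WX WWW WX WX WX — and concatenate.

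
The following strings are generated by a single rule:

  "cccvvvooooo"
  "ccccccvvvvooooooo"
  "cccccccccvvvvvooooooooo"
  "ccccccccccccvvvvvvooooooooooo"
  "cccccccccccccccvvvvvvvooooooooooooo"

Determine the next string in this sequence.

ccccccccccccccccccvvvvvvvvooooooooooooooo

Reading off run lengths: c runs 3, 6, 9, 12, 15; v runs 3, 4, 5, 6, 7; o runs 5, 7, 9, 11, 13 — each is linear in n (n = 1, 2, …).
For the next term, n = 6, so the run lengths are 18, 8, 15.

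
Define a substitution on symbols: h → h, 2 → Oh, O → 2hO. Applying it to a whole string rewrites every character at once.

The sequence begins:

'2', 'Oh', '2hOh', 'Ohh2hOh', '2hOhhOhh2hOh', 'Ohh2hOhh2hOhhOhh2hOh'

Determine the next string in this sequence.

φ(Ohh2hOhh2hOhhOhh2hOh) expands symbol-by-symbol to 2hO h h Oh h 2hO h h Oh h 2hO h h 2hO h h Oh h 2hO h; joining the 20 pieces gives the next term.

2hOhhOhh2hOhhOhh2hOhh2hOhhOhh2hOh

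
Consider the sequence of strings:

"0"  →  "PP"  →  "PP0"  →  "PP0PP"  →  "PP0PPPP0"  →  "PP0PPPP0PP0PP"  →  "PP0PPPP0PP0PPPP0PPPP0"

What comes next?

From term 3 onward, concatenate the last term with the second-to-last: PP·0 = PP0, PP0·PP = PP0PP, …
Continuing: PP0PPPP0PP0PPPP0PPPP0 · PP0PPPP0PP0PP gives term 8.

PP0PPPP0PP0PPPP0PPPP0PP0PPPP0PP0PP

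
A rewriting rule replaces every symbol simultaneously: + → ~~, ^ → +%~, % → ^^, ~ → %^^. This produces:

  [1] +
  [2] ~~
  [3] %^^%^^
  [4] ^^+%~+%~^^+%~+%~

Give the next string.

Applying the rule to each of the 16 symbols of ^^+%~+%~^^+%~+%~ gives the pieces +%~ +%~ ~~ ^^ %^^ ~~ ^^ %^^ +%~ +%~ ~~ ^^ %^^ ~~ ^^ %^^, which concatenate to the answer.

+%~+%~~~^^%^^~~^^%^^+%~+%~~~^^%^^~~^^%^^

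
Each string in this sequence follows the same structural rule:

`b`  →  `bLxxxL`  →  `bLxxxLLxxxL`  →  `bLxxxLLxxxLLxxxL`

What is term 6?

The strings grow by a fixed suffix LxxxL each time.
From bLxxxLLxxxLLxxxL, 2 further steps: bLxxxLLxxxLLxxxL → bLxxxLLxxxLLxxxLLxxxL → (answer).

bLxxxLLxxxLLxxxLLxxxLLxxxL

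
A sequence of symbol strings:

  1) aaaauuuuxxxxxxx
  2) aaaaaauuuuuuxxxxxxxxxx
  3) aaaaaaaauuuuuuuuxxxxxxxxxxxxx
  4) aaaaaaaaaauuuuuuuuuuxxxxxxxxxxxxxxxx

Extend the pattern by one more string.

aaaaaaaaaaaauuuuuuuuuuuuxxxxxxxxxxxxxxxxxxx

Term n consists of 2n a's, followed by 2n u's, followed by 3n+1 x's, where the shown terms are n = 2, 3, 4, 5.
At n = 6 the blocks have lengths 12, 12, 19.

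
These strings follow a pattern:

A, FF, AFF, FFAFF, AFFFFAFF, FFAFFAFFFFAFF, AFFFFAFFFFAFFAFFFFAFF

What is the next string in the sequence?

FFAFFAFFFFAFFAFFFFAFFFFAFFAFFFFAFF

This is a Fibonacci-style word recurrence s(k) = s(k−2)·s(k−1): e.g. A·FF = AFF.
The next term joins FFAFFAFFFFAFF and AFFFFAFFFFAFFAFFFFAFF.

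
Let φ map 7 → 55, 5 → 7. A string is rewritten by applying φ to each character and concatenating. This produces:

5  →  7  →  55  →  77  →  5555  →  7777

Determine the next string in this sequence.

55555555

Rewriting each symbol of 7777: 7→55, 7→55, 7→55, 7→55, which concatenates to 55 55 55 55.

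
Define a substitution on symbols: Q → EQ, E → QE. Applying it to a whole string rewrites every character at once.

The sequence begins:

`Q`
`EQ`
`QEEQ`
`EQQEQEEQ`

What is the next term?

QEEQEQQEEQQEQEEQ

Apply φ to EQQEQEEQ symbol by symbol: E→QE, Q→EQ, Q→EQ, E→QE, Q→EQ, E→QE, E→QE, Q→EQ; joined: QE EQ EQ QE EQ QE QE EQ.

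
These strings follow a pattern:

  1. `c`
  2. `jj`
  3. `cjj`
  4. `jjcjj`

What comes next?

Each term (from the third on) is the two preceding terms concatenated in order: term 3 = c·jj = cjj.
So term 5 is cjj·jjcjj.

cjjjjcjj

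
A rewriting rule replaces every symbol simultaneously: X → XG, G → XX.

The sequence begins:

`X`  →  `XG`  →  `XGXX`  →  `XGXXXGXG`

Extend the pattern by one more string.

Apply φ to XGXXXGXG symbol by symbol: X→XG, G→XX, X→XG, X→XG, X→XG, G→XX, X→XG, G→XX; joined: XG XX XG XG XG XX XG XX.

XGXXXGXGXGXXXGXX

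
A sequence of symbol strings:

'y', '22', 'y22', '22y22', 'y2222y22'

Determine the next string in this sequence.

This is a Fibonacci-style word recurrence s(k) = s(k−2)·s(k−1): e.g. y·22 = y22.
Continuing: 22y22 · y2222y22 gives term 6.

22y22y2222y22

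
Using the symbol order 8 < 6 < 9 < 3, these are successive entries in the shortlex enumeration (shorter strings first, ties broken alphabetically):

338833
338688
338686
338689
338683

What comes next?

338668

Treat 338683 as a base-4 numeral over the given alphabet and add one, carrying through any trailing 3's.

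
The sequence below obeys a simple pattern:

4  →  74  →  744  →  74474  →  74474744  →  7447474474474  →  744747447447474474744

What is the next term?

7447474474474744747447447474474474

This is a Fibonacci-style word recurrence s(k) = s(k−1)·s(k−2): e.g. 74·4 = 744.
The next term joins 744747447447474474744 and 7447474474474.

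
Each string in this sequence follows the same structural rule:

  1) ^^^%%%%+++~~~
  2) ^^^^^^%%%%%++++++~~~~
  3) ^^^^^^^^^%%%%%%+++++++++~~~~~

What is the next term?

Term n consists of 3n ^'s, followed by n+3 %'s, followed by 3n +'s, followed by n+2 ~'s (n = 1, 2, …).
For the next term, n = 4, so the run lengths are 12, 7, 12, 6.

^^^^^^^^^^^^%%%%%%%++++++++++++~~~~~~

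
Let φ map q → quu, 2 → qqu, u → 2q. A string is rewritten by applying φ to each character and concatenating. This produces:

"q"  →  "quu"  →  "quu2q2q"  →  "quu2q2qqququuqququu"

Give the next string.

quu2q2qqququuqququuquuquu2qquu2q2qquuquu2qquu2q2q

Replace each of the 19 characters of quu2q2qqququuqququu in place — quu 2q 2q qqu quu qqu quu quu quu 2q quu 2q 2q quu quu 2q quu 2q 2q — and concatenate.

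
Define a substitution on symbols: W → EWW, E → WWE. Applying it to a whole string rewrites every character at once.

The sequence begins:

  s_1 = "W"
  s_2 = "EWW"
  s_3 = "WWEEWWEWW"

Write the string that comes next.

EWWEWWWWEWWEEWWEWWWWEEWWEWW

Rewriting each symbol of WWEEWWEWW: W→EWW, W→EWW, E→WWE, E→WWE, W→EWW, W→EWW, E→WWE, W→EWW, W→EWW, which concatenates to EWW EWW WWE WWE EWW EWW WWE EWW EWW.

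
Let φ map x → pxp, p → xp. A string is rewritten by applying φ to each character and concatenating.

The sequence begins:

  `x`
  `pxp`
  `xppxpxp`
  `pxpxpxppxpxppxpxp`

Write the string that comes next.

φ(pxpxpxppxpxppxpxp) expands symbol-by-symbol to xp pxp xp pxp xp pxp xp xp pxp xp pxp xp xp pxp xp pxp xp; joining the 17 pieces gives the next term.

xppxpxppxpxppxpxpxppxpxppxpxpxppxpxppxpxp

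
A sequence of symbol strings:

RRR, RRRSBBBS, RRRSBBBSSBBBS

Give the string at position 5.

RRRSBBBSSBBBSSBBBSSBBBS

Each term is the previous one with SBBBS appended.
From RRRSBBBSSBBBS, 2 further steps: RRRSBBBSSBBBS → RRRSBBBSSBBBSSBBBS → (answer).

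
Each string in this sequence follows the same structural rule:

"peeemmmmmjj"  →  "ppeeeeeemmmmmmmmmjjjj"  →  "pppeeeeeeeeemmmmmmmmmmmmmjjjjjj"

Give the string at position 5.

pppppeeeeeeeeeeeeeeemmmmmmmmmmmmmmmmmmmmmjjjjjjjjjj

Reading off run lengths: p runs 1, 2, 3; e runs 3, 6, 9; m runs 5, 9, 13; j runs 2, 4, 6 — each is linear in n (n = 1, 2, …).
At n = 5 the blocks have lengths 5, 15, 21, 10.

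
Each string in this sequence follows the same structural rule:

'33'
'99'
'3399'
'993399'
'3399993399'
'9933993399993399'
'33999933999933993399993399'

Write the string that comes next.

From term 3 onward, concatenate the second-to-last term with the last: 33·99 = 3399, 99·3399 = 993399, …
The next term joins 9933993399993399 and 33999933999933993399993399.

993399339999339933999933999933993399993399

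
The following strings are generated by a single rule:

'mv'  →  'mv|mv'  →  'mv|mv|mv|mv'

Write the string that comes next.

Every step duplicates the string with '|' between the halves.
Doubling mv|mv|mv|mv with '|' between the halves:

mv|mv|mv|mv|mv|mv|mv|mv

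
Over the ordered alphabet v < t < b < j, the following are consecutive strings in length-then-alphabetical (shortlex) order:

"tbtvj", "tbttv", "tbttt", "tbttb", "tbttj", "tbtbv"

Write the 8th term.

Advancing 2 positions from tbtbv through tbtbv → tbtbt reaches term 8.

tbtbb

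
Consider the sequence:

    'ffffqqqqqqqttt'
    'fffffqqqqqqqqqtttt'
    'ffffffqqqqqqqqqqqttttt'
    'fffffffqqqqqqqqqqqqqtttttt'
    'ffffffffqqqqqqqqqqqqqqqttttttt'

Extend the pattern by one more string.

fffffffffqqqqqqqqqqqqqqqqqtttttttt

Reading off run lengths: f runs 4, 5, 6, 7, 8; q runs 7, 9, 11, 13, 15; t runs 3, 4, 5, 6, 7 — each is linear in n, where the shown terms are n = 3, 4, 5, 6, 7.
At n = 8 the blocks have lengths 9, 17, 8.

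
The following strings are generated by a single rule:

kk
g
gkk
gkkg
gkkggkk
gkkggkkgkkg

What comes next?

gkkggkkgkkggkkggkk

This is a Fibonacci-style word recurrence s(k) = s(k−1)·s(k−2): e.g. g·kk = gkk.
Continuing: gkkggkkgkkg · gkkggkk gives term 7.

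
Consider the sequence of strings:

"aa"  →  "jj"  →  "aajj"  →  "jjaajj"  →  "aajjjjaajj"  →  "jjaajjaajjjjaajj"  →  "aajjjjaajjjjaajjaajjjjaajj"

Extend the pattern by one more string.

jjaajjaajjjjaajjaajjjjaajjjjaajjaajjjjaajj

From term 3 onward, concatenate the second-to-last term with the last: aa·jj = aajj, jj·aajj = jjaajj, …
The next term joins jjaajjaajjjjaajj and aajjjjaajjjjaajjaajjjjaajj.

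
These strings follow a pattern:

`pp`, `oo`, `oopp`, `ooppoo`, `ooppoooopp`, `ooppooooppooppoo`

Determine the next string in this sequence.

Each term (from the third on) is the previous term followed by the one before it: term 3 = oo·pp = oopp.
The next term joins ooppooooppooppoo and ooppoooopp.

ooppooooppooppooooppoooopp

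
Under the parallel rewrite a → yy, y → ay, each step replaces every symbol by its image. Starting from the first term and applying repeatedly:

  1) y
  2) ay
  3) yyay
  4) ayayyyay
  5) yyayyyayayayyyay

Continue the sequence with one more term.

Applying the rule to each of the 16 symbols of yyayyyayayayyyay gives the pieces ay ay yy ay ay ay yy ay yy ay yy ay ay ay yy ay, which concatenate to the answer.

ayayyyayayayyyayyyayyyayayayyyay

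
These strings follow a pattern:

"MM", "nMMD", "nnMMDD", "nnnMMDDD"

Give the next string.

nnnnMMDDDD

Each term wraps the previous one in n on the left and D on the right.
One more step from nnnMMDDD gives the answer.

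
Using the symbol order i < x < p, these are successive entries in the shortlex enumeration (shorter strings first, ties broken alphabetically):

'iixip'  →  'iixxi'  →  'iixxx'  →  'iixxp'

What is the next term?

iixpi

Treat iixxp as a base-3 numeral over the given alphabet and add one, carrying through any trailing p's.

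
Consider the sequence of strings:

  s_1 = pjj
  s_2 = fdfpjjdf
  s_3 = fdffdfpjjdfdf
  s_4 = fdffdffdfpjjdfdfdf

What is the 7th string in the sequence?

fdffdffdffdffdffdfpjjdfdfdfdfdfdf

Every step adds fdf to the front and df to the end of the previous string.
From fdffdffdfpjjdfdfdf, 3 further steps: fdffdffdfpjjdfdfdf → fdffdffdffdfpjjdfdfdfdf → fdffdffdffdffdfpjjdfdfdfdfdf → (answer).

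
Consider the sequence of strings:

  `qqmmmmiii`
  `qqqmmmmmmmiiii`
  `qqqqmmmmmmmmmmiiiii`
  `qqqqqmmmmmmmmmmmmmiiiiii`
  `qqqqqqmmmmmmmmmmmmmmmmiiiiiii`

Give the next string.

Each string has the form q^{n} m^{3n-2} i^{n+1}, where the shown terms are n = 2, 3, 4, 5, 6.
At n = 7 the blocks have lengths 7, 19, 8.

qqqqqqqmmmmmmmmmmmmmmmmmmmiiiiiiii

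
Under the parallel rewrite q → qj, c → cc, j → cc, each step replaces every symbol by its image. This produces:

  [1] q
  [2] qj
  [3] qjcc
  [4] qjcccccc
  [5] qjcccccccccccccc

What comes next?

Rewriting the 16 symbols of qjcccccccccccccc one by one yields qj cc cc cc cc cc cc cc cc cc cc cc cc cc cc cc; concatenated:

qjcccccccccccccccccccccccccccccc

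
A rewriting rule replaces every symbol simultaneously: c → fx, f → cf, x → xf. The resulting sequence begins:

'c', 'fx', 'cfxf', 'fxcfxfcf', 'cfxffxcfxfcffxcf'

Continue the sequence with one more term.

fxcfxfcfcfxffxcfxfcffxcfcfxffxcf

Applying the rule to each of the 16 symbols of cfxffxcfxfcffxcf gives the pieces fx cf xf cf cf xf fx cf xf cf fx cf cf xf fx cf, which concatenate to the answer.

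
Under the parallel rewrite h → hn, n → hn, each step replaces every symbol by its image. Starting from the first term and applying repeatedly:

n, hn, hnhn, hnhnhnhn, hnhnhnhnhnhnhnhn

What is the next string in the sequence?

hnhnhnhnhnhnhnhnhnhnhnhnhnhnhnhn

Replace each of the 16 characters of hnhnhnhnhnhnhnhn in place — hn hn hn hn hn hn hn hn hn hn hn hn hn hn hn hn — and concatenate.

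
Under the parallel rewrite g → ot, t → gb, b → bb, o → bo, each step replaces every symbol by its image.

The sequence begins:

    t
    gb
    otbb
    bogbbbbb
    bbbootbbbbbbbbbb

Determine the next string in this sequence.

Replace each of the 16 characters of bbbootbbbbbbbbbb in place — bb bb bb bo bo gb bb bb bb bb bb bb bb bb bb bb — and concatenate.

bbbbbbbobogbbbbbbbbbbbbbbbbbbbbb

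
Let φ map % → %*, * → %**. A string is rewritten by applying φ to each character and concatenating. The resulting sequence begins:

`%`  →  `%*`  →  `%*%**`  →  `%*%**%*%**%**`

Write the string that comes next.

Replace each of the 13 characters of %*%**%*%**%** in place — %* %** %* %** %** %* %** %* %** %** %* %** %** — and concatenate.

%*%**%*%**%**%*%**%*%**%**%*%**%**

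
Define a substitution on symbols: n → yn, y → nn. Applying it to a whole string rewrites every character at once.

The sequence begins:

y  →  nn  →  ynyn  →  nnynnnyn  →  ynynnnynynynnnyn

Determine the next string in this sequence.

nnynnnynynynnnynnnynnnynynynnnyn

Replace each of the 16 characters of ynynnnynynynnnyn in place — nn yn nn yn yn yn nn yn nn yn nn yn yn yn nn yn — and concatenate.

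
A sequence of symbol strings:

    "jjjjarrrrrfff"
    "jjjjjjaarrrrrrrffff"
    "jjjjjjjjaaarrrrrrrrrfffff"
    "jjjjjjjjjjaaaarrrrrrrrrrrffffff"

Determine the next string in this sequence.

jjjjjjjjjjjjaaaaarrrrrrrrrrrrrfffffff

Reading off run lengths: j runs 4, 6, 8, 10; a runs 1, 2, 3, 4; r runs 5, 7, 9, 11; f runs 3, 4, 5, 6 — each is linear in n (n = 1, 2, …).
For the next term, n = 5, so the run lengths are 12, 5, 13, 7.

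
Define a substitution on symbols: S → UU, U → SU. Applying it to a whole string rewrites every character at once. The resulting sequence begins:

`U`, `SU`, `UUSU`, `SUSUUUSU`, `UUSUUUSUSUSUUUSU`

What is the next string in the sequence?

SUSUUUSUSUSUUUSUUUSUUUSUSUSUUUSU

Replace each of the 16 characters of UUSUUUSUSUSUUUSU in place — SU SU UU SU SU SU UU SU UU SU UU SU SU SU UU SU — and concatenate.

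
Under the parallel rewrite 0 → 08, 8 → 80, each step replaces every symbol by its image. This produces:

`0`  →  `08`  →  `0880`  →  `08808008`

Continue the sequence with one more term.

Apply φ to 08808008 symbol by symbol: 0→08, 8→80, 8→80, 0→08, 8→80, 0→08, 0→08, 8→80; joined: 08 80 80 08 80 08 08 80.

0880800880080880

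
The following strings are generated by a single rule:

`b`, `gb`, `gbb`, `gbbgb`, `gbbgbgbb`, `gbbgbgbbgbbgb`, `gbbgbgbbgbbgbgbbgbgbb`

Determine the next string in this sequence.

gbbgbgbbgbbgbgbbgbgbbgbbgbgbbgbbgb

From term 3 onward, concatenate the last term with the second-to-last: gb·b = gbb, gbb·gb = gbbgb, …
So term 8 is gbbgbgbbgbbgbgbbgbgbb·gbbgbgbbgbbgb.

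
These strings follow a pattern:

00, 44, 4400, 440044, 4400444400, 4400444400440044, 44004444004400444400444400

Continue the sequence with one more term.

440044440044004444004444004400444400440044

Each term (from the third on) is the previous term followed by the one before it: term 3 = 44·00 = 4400.
The next term joins 44004444004400444400444400 and 4400444400440044.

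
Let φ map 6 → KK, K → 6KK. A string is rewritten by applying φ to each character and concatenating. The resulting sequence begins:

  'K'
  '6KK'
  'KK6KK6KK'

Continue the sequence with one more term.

6KK6KKKK6KK6KKKK6KK6KK

Apply φ to KK6KK6KK symbol by symbol: K→6KK, K→6KK, 6→KK, K→6KK, K→6KK, 6→KK, K→6KK, K→6KK; joined: 6KK 6KK KK 6KK 6KK KK 6KK 6KK.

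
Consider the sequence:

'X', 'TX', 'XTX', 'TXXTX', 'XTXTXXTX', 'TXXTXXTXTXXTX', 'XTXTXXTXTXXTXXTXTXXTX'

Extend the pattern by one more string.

TXXTXXTXTXXTXXTXTXXTXTXXTXXTXTXXTX

From term 3 onward, concatenate the second-to-last term with the last: X·TX = XTX, TX·XTX = TXXTX, …
Continuing: TXXTXXTXTXXTX · XTXTXXTXTXXTXXTXTXXTX gives term 8.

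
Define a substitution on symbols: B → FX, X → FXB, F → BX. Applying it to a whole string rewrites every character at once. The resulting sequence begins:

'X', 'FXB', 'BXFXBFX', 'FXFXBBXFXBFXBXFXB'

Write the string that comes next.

Replace each of the 17 characters of FXFXBBXFXBFXBXFXB in place — BX FXB BX FXB FX FX FXB BX FXB FX BX FXB FX FXB BX FXB FX — and concatenate.

BXFXBBXFXBFXFXFXBBXFXBFXBXFXBFXFXBBXFXBFX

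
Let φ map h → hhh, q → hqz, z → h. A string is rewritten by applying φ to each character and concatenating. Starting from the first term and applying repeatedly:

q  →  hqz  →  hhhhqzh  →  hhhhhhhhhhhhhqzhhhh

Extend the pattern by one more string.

φ(hhhhhhhhhhhhhqzhhhh) expands symbol-by-symbol to hhh hhh hhh hhh hhh hhh hhh hhh hhh hhh hhh hhh hhh hqz h hhh hhh hhh hhh; joining the 19 pieces gives the next term.

hhhhhhhhhhhhhhhhhhhhhhhhhhhhhhhhhhhhhhhhqzhhhhhhhhhhhhh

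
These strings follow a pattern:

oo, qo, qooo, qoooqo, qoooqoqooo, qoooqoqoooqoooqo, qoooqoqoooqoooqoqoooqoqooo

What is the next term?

qoooqoqoooqoooqoqoooqoqoooqoooqoqoooqoooqo

This is a Fibonacci-style word recurrence s(k) = s(k−1)·s(k−2): e.g. qo·oo = qooo.
So term 8 is qoooqoqoooqoooqoqoooqoqooo·qoooqoqoooqoooqo.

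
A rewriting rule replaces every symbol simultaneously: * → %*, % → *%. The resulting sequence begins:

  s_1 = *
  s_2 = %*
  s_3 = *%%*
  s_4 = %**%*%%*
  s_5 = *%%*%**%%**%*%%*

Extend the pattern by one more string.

%**%*%%**%%*%**%*%%*%**%%**%*%%*

Applying the rule to each of the 16 symbols of *%%*%**%%**%*%%* gives the pieces %* *% *% %* *% %* %* *% *% %* %* *% %* *% *% %*, which concatenate to the answer.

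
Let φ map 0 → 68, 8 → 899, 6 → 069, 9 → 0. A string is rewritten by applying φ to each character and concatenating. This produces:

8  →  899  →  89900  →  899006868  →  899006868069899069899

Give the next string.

8990068680698990698996806908990068069089900

Replace each of the 21 characters of 899006868069899069899 in place — 899 0 0 68 68 069 899 069 899 68 069 0 899 0 0 68 069 0 899 0 0 — and concatenate.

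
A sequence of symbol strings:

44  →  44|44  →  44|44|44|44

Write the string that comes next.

s(k+1) = s(k)·|·s(k) — each term doubles the last with '|' between the halves.
Doubling 44|44|44|44 with '|' between the halves:

44|44|44|44|44|44|44|44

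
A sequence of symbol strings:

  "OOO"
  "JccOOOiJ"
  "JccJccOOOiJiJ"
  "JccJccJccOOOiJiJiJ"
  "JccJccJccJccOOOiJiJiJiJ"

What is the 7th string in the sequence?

JccJccJccJccJccJccOOOiJiJiJiJiJiJ

Every step adds Jcc to the front and iJ to the end of the previous string.
From JccJccJccJccOOOiJiJiJiJ, 2 further steps: JccJccJccJccOOOiJiJiJiJ → JccJccJccJccJccOOOiJiJiJiJiJ → (answer).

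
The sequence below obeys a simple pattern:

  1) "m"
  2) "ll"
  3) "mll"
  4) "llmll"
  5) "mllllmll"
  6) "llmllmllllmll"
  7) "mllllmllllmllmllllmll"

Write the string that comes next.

llmllmllllmllmllllmllllmllmllllmll

This is a Fibonacci-style word recurrence s(k) = s(k−2)·s(k−1): e.g. m·ll = mll.
So term 8 is llmllmllllmll·mllllmllllmllmllllmll.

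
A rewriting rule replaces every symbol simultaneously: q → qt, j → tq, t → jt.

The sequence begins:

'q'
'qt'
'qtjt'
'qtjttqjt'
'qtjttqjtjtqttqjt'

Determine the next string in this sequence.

qtjttqjtjtqttqjttqjtqtjtjtqttqjt

φ(qtjttqjtjtqttqjt) expands symbol-by-symbol to qt jt tq jt jt qt tq jt tq jt qt jt jt qt tq jt; joining the 16 pieces gives the next term.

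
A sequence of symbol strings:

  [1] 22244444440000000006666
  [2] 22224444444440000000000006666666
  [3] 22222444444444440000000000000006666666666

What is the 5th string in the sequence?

22222224444444444444440000000000000000000006666666666666666

Reading off run lengths: 2 runs 3, 4, 5; 4 runs 7, 9, 11; 0 runs 9, 12, 15; 6 runs 4, 7, 10 — each is linear in n, where the shown terms are n = 2, 3, 4.
At n = 6 the blocks have lengths 7, 15, 21, 16.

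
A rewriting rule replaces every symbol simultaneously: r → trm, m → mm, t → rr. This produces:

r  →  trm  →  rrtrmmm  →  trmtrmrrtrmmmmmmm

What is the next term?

Rewriting the 17 symbols of trmtrmrrtrmmmmmmm one by one yields rr trm mm rr trm mm trm trm rr trm mm mm mm mm mm mm mm; concatenated:

rrtrmmmrrtrmmmtrmtrmrrtrmmmmmmmmmmmmmmm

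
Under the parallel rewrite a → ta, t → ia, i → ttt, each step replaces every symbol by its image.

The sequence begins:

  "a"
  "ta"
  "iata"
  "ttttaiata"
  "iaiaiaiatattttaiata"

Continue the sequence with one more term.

Rewriting the 19 symbols of iaiaiaiatattttaiata one by one yields ttt ta ttt ta ttt ta ttt ta ia ta ia ia ia ia ta ttt ta ia ta; concatenated:

ttttattttattttattttaiataiaiaiaiatattttaiata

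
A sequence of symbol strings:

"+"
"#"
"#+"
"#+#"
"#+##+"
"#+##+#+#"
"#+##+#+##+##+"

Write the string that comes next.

Each term (from the third on) is the previous term followed by the one before it: term 3 = #·+ = #+.
So term 8 is #+##+#+##+##+·#+##+#+#.

#+##+#+##+##+#+##+#+#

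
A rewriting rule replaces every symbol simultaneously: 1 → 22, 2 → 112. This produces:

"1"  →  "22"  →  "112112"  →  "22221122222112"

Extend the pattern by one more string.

Rewriting the 14 symbols of 22221122222112 one by one yields 112 112 112 112 22 22 112 112 112 112 112 22 22 112; concatenated:

11211211211222221121121121121122222112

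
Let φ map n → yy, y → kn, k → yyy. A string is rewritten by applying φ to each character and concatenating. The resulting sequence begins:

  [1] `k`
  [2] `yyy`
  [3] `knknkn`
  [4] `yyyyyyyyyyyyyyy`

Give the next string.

knknknknknknknknknknknknknknkn

φ(yyyyyyyyyyyyyyy) expands symbol-by-symbol to kn kn kn kn kn kn kn kn kn kn kn kn kn kn kn; joining the 15 pieces gives the next term.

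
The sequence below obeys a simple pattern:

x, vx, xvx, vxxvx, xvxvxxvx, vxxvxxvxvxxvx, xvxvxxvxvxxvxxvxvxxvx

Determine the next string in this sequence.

Each term (from the third on) is the two preceding terms concatenated in order: term 3 = x·vx = xvx.
The next term joins vxxvxxvxvxxvx and xvxvxxvxvxxvxxvxvxxvx.

vxxvxxvxvxxvxxvxvxxvxvxxvxxvxvxxvx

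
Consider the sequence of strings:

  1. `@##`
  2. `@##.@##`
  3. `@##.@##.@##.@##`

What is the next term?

Every step duplicates the string with '.' between the halves.
Doubling @##.@##.@##.@## with '.' between the halves:

@##.@##.@##.@##.@##.@##.@##.@##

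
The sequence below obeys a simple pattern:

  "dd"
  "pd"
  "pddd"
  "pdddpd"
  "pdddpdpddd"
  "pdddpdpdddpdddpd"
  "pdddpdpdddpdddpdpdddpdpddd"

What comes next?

Each term (from the third on) is the previous term followed by the one before it: term 3 = pd·dd = pddd.
The next term joins pdddpdpdddpdddpdpdddpdpddd and pdddpdpdddpdddpd.

pdddpdpdddpdddpdpdddpdpdddpdddpdpdddpdddpd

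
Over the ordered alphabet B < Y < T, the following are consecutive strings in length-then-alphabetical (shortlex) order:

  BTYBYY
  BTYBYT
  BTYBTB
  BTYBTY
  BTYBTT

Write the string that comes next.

The successor of BTYBTT increments the rightmost position that isn't already T and resets every position after it to B.

BTYYBB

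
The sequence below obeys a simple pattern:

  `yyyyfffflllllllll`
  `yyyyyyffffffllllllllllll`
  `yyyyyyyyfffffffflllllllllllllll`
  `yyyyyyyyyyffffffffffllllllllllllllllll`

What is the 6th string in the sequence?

Term n consists of 2n-2 y's, followed by 2n-2 f's, followed by 3n l's, where the shown terms are n = 3, 4, 5, 6.
At n = 8 the blocks have lengths 14, 14, 24.

yyyyyyyyyyyyyyffffffffffffffllllllllllllllllllllllll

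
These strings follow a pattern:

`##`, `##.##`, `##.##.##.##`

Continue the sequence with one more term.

##.##.##.##.##.##.##.##

Every step duplicates the string with '.' between the halves.
One more doubling of ##.##.##.## gives the answer.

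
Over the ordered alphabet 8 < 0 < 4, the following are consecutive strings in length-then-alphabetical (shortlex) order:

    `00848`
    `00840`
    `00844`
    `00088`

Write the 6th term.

00084

Advancing 2 positions from 00088 through 00088 → 00080 reaches term 6.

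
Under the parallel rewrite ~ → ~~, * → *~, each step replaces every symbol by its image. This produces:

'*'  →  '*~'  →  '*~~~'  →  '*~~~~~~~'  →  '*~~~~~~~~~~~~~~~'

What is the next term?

*~~~~~~~~~~~~~~~~~~~~~~~~~~~~~~~

Applying the rule to each of the 16 symbols of *~~~~~~~~~~~~~~~ gives the pieces *~ ~~ ~~ ~~ ~~ ~~ ~~ ~~ ~~ ~~ ~~ ~~ ~~ ~~ ~~ ~~, which concatenate to the answer.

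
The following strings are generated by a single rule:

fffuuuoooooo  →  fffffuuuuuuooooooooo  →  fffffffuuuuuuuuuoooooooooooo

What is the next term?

fffffffffuuuuuuuuuuuuooooooooooooooo

Reading off run lengths: f runs 3, 5, 7; u runs 3, 6, 9; o runs 6, 9, 12 — each is linear in n (n = 1, 2, …).
Setting n = 4 gives 9, 12, 15 characters in each block.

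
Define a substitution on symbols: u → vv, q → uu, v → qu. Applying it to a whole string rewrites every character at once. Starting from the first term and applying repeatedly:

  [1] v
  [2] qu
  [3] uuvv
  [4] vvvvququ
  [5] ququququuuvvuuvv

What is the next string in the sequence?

uuvvuuvvuuvvuuvvvvvvququvvvvququ

φ(ququququuuvvuuvv) expands symbol-by-symbol to uu vv uu vv uu vv uu vv vv vv qu qu vv vv qu qu; joining the 16 pieces gives the next term.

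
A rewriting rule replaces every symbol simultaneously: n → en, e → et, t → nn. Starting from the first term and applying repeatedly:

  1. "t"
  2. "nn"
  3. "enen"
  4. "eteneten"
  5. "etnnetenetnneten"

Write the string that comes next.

Rewriting the 16 symbols of etnnetenetnneten one by one yields et nn en en et nn et en et nn en en et nn et en; concatenated:

etnnenenetnnetenetnnenenetnneten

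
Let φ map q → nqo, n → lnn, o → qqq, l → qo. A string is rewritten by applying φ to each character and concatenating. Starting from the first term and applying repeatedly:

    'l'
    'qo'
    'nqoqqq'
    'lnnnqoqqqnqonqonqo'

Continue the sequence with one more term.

qolnnlnnlnnnqoqqqnqonqonqolnnnqoqqqlnnnqoqqqlnnnqoqqq

φ(lnnnqoqqqnqonqonqo) expands symbol-by-symbol to qo lnn lnn lnn nqo qqq nqo nqo nqo lnn nqo qqq lnn nqo qqq lnn nqo qqq; joining the 18 pieces gives the next term.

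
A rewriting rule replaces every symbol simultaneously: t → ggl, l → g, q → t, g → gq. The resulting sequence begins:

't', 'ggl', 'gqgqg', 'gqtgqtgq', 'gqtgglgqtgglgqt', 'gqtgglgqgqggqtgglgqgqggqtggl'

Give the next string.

gqtgglgqgqggqtgqtgqgqtgglgqgqggqtgqtgqgqtgglgqgqg

φ(gqtgglgqgqggqtgglgqgqggqtggl) expands symbol-by-symbol to gq t ggl gq gq g gq t gq t gq gq t ggl gq gq g gq t gq t gq gq t ggl gq gq g; joining the 28 pieces gives the next term.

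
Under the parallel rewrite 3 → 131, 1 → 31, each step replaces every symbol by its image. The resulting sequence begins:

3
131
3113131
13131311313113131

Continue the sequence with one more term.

Rewriting the 17 symbols of 13131311313113131 one by one yields 31 131 31 131 31 131 31 31 131 31 131 31 31 131 31 131 31; concatenated:

31131311313113131311313113131311313113131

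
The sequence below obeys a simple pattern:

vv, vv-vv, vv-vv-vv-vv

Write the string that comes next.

s(k+1) = s(k)·-·s(k) — each term doubles the last with '-' between the halves.
Doubling vv-vv-vv-vv with '-' between the halves:

vv-vv-vv-vv-vv-vv-vv-vv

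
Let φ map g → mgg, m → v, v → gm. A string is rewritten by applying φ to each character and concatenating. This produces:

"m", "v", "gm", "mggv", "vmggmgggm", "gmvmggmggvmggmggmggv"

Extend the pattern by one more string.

φ(gmvmggmggvmggmggmggv) expands symbol-by-symbol to mgg v gm v mgg mgg v mgg mgg gm v mgg mgg v mgg mgg v mgg mgg gm; joining the 20 pieces gives the next term.

mggvgmvmggmggvmggmgggmvmggmggvmggmggvmggmgggm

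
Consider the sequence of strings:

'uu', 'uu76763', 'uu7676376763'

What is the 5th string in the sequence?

uu76763767637676376763

Each term is the previous one with 76763 appended.
From uu7676376763, 2 further steps: uu7676376763 → uu767637676376763 → (answer).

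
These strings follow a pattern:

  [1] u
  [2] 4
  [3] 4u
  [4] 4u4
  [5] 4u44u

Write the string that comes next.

From term 3 onward, concatenate the last term with the second-to-last: 4·u = 4u, 4u·4 = 4u4, …
Continuing: 4u44u · 4u4 gives term 6.

4u44u4u4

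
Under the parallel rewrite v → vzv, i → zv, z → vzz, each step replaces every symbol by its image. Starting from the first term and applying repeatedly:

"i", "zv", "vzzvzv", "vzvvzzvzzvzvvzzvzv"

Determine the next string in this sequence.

Replace each of the 18 characters of vzvvzzvzzvzvvzzvzv in place — vzv vzz vzv vzv vzz vzz vzv vzz vzz vzv vzz vzv vzv vzz vzz vzv vzz vzv — and concatenate.

vzvvzzvzvvzvvzzvzzvzvvzzvzzvzvvzzvzvvzvvzzvzzvzvvzzvzv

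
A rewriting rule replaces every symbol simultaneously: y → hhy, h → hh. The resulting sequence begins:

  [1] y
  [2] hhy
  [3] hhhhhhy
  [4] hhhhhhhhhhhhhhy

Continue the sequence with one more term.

Rewriting the 15 symbols of hhhhhhhhhhhhhhy one by one yields hh hh hh hh hh hh hh hh hh hh hh hh hh hh hhy; concatenated:

hhhhhhhhhhhhhhhhhhhhhhhhhhhhhhy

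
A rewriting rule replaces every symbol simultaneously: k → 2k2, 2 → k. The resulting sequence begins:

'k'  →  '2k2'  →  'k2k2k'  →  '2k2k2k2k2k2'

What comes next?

k2k2k2k2k2k2k2k2k2k2k

Expanding 2k2k2k2k2k2: 2→k, k→2k2, 2→k, k→2k2, 2→k, k→2k2, 2→k, k→2k2, 2→k, k→2k2, 2→k. Concatenated: k 2k2 k 2k2 k 2k2 k 2k2 k 2k2 k.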